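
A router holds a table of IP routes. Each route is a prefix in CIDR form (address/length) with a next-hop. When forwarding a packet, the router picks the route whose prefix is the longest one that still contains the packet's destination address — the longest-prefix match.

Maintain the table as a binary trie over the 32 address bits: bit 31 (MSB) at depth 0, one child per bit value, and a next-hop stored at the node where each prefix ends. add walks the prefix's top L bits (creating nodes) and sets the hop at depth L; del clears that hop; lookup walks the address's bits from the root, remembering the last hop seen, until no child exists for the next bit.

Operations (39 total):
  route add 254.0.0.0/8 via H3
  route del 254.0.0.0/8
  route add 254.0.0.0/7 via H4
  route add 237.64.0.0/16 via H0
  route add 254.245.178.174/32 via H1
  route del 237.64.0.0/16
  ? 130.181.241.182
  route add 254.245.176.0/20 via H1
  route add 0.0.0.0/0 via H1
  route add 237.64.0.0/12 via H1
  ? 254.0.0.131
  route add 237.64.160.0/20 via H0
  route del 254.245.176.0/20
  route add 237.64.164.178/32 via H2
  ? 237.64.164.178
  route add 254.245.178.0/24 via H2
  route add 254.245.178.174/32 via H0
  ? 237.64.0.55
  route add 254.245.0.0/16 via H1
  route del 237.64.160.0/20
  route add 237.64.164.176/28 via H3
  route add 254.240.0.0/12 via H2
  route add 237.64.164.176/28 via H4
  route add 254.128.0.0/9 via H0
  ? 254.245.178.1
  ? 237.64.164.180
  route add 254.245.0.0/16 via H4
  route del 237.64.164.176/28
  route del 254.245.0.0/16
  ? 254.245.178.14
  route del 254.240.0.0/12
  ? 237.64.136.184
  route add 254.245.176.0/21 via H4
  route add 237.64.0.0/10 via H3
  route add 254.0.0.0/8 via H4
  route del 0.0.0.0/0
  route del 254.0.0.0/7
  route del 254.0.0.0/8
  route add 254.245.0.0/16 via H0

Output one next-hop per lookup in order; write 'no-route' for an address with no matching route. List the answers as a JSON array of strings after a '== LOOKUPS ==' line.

Apply in order:
  + 254.0.0.0/8 (H3) depth=8
  del 254.0.0.0/8 (clear depth 8)
  + 254.0.0.0/7 (H4) depth=7
  + 237.64.0.0/16 (H0) depth=16
  + 254.245.178.174/32 (H1) depth=32
  del 237.64.0.0/16 (clear depth 16)
  ? 130.181.241.182  path d0:-→d1:-  best=no-route
  + 254.245.176.0/20 (H1) depth=20
  + 0.0.0.0/0 (H1) depth=0
  + 237.64.0.0/12 (H1) depth=12
  ? 254.0.0.131  path d0:H1→d1:-→d2:-→d3:-→d4:-→d5:-→d6:-→d7:H4→d8:-  best=H4
  + 237.64.160.0/20 (H0) depth=20
  del 254.245.176.0/20 (clear depth 20)
  + 237.64.164.178/32 (H2) depth=32
  ? 237.64.164.178  path d0:H1→d1:-→d2:-→d3:-→d4:-→d5:-→d6:-→d7:-→d8:-→d9:-→d10:-→d11:-→d12:H1→d13:-→d14:-→d15:-→d16:-→d17:-→d18:-→d19:-→d20:H0→d21:-→d22:-→d23:-→d24:-→d25:-→d26:-→d27:-→d28:-→d29:-→d30:-→d31:-→d32:H2  best=H2
  + 254.245.178.0/24 (H2) depth=24
  + 254.245.178.174/32 (H0) depth=32
  ? 237.64.0.55  path d0:H1→d1:-→d2:-→d3:-→d4:-→d5:-→d6:-→d7:-→d8:-→d9:-→d10:-→d11:-→d12:H1→d13:-→d14:-→d15:-→d16:-  best=H1
  + 254.245.0.0/16 (H1) depth=16
  del 237.64.160.0/20 (clear depth 20)
  + 237.64.164.176/28 (H3) depth=28
  + 254.240.0.0/12 (H2) depth=12
  + 237.64.164.176/28 (H4) depth=28
  + 254.128.0.0/9 (H0) depth=9
  ? 254.245.178.1  path d0:H1→d1:-→d2:-→d3:-→d4:-→d5:-→d6:-→d7:H4→d8:-→d9:H0→d10:-→d11:-→d12:H2→d13:-→d14:-→d15:-→d16:H1→d17:-→d18:-→d19:-→d20:-→d21:-→d22:-→d23:-→d24:H2  best=H2
  ? 237.64.164.180  path d0:H1→d1:-→d2:-→d3:-→d4:-→d5:-→d6:-→d7:-→d8:-→d9:-→d10:-→d11:-→d12:H1→d13:-→d14:-→d15:-→d16:-→d17:-→d18:-→d19:-→d20:-→d21:-→d22:-→d23:-→d24:-→d25:-→d26:-→d27:-→d28:H4→d29:-  best=H4
  + 254.245.0.0/16 (H4) depth=16
  del 237.64.164.176/28 (clear depth 28)
  del 254.245.0.0/16 (clear depth 16)
  ? 254.245.178.14  path d0:H1→d1:-→d2:-→d3:-→d4:-→d5:-→d6:-→d7:H4→d8:-→d9:H0→d10:-→d11:-→d12:H2→d13:-→d14:-→d15:-→d16:-→d17:-→d18:-→d19:-→d20:-→d21:-→d22:-→d23:-→d24:H2  best=H2
  del 254.240.0.0/12 (clear depth 12)
  ? 237.64.136.184  path d0:H1→d1:-→d2:-→d3:-→d4:-→d5:-→d6:-→d7:-→d8:-→d9:-→d10:-→d11:-→d12:H1→d13:-→d14:-→d15:-→d16:-→d17:-→d18:-  best=H1
  + 254.245.176.0/21 (H4) depth=21
  + 237.64.0.0/10 (H3) depth=10
  + 254.0.0.0/8 (H4) depth=8
  del 0.0.0.0/0 (clear depth 0)
  del 254.0.0.0/7 (clear depth 7)
  del 254.0.0.0/8 (clear depth 8)
  + 254.245.0.0/16 (H0) depth=16

== LOOKUPS ==
["no-route","H4","H2","H1","H2","H4","H2","H1"]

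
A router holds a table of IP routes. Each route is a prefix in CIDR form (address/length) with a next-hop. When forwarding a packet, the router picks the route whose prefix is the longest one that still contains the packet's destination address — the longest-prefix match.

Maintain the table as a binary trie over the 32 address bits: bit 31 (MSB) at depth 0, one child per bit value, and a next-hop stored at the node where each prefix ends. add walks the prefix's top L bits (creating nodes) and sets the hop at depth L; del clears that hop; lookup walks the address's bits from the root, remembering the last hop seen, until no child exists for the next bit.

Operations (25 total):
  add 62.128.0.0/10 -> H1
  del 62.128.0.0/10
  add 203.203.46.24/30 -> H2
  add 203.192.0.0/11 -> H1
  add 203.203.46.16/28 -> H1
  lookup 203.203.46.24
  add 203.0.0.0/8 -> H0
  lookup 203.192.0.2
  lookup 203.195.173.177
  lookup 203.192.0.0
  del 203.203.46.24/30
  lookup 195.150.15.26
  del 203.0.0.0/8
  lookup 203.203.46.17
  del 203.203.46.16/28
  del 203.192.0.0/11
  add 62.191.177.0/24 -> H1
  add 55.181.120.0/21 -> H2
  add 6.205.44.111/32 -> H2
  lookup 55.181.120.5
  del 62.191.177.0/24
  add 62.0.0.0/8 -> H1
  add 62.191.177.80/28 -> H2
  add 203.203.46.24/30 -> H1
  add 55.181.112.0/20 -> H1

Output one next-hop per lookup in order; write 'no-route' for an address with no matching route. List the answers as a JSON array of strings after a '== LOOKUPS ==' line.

Apply in order:
  add 62.128.0.0/10 -> H1 at depth 10
  - 62.128.0.0/10 clear@10
  add 203.203.46.24/30 -> H2 at depth 30
  add 203.192.0.0/11 -> H1 at depth 11
  add 203.203.46.16/28 -> H1 at depth 28
  ? 203.203.46.24  path d0:-→d1:-→d2:-→d3:-→d4:-→d5:-→d6:-→d7:-→d8:-→d9:-→d10:-→d11:H1→d12:-→d13:-→d14:-→d15:-→d16:-→d17:-→d18:-→d19:-→d20:-→d21:-→d22:-→d23:-→d24:-→d25:-→d26:-→d27:-→d28:H1→d29:-→d30:H2  best=H2
  add 203.0.0.0/8 -> H0 at depth 8
  ? 203.192.0.2  path d0:-→d1:-→d2:-→d3:-→d4:-→d5:-→d6:-→d7:-→d8:H0→d9:-→d10:-→d11:H1→d12:-  best=H1
  ? 203.195.173.177  path d0:-→d1:-→d2:-→d3:-→d4:-→d5:-→d6:-→d7:-→d8:H0→d9:-→d10:-→d11:H1→d12:-  best=H1
  ? 203.192.0.0  path d0:-→d1:-→d2:-→d3:-→d4:-→d5:-→d6:-→d7:-→d8:H0→d9:-→d10:-→d11:H1→d12:-  best=H1
  - 203.203.46.24/30 clear@30
  ? 195.150.15.26  path d0:-→d1:-→d2:-→d3:-→d4:-  best=no-route
  - 203.0.0.0/8 clear@8
  ? 203.203.46.17  path d0:-→d1:-→d2:-→d3:-→d4:-→d5:-→d6:-→d7:-→d8:-→d9:-→d10:-→d11:H1→d12:-→d13:-→d14:-→d15:-→d16:-→d17:-→d18:-→d19:-→d20:-→d21:-→d22:-→d23:-→d24:-→d25:-→d26:-→d27:-→d28:H1  best=H1
  - 203.203.46.16/28 clear@28
  - 203.192.0.0/11 clear@11
  add 62.191.177.0/24 -> H1 at depth 24
  add 55.181.120.0/21 -> H2 at depth 21
  add 6.205.44.111/32 -> H2 at depth 32
  ? 55.181.120.5  path d0:-→d1:-→d2:-→d3:-→d4:-→d5:-→d6:-→d7:-→d8:-→d9:-→d10:-→d11:-→d12:-→d13:-→d14:-→d15:-→d16:-→d17:-→d18:-→d19:-→d20:-→d21:H2  best=H2
  - 62.191.177.0/24 clear@24
  add 62.0.0.0/8 -> H1 at depth 8
  add 62.191.177.80/28 -> H2 at depth 28
  add 203.203.46.24/30 -> H1 at depth 30
  add 55.181.112.0/20 -> H1 at depth 20

== LOOKUPS ==
["H2","H1","H1","H1","no-route","H1","H2"]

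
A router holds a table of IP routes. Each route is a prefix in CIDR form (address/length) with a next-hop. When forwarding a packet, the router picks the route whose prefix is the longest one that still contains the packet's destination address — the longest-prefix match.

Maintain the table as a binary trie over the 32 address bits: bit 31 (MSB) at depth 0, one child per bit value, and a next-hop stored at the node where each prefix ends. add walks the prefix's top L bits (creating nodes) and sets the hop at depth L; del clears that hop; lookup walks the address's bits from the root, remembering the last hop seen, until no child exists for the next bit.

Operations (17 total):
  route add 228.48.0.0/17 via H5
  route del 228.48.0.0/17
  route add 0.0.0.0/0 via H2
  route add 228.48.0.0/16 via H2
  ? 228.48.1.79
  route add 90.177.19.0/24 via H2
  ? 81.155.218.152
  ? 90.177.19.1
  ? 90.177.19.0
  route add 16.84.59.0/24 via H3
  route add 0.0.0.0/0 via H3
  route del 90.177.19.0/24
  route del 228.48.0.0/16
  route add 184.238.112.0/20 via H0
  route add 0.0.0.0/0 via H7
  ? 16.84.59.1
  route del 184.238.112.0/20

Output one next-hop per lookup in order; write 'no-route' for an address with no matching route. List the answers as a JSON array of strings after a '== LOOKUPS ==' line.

Process each operation:
  add 228.48.0.0/17 -> H5 at depth 17
  - 228.48.0.0/17 clear@17
  add 0.0.0.0/0 -> H2 at depth 0
  add 228.48.0.0/16 -> H2 at depth 16
  Q 228.48.1.79: descend 11100100001100000 ; hops seen [H2,H2] ; pick H2
  add 90.177.19.0/24 -> H2 at depth 24
  Q 81.155.218.152: descend 0101 ; hops seen [H2] ; pick H2
  Q 90.177.19.1: descend 010110101011000100010011 ; hops seen [H2,H2] ; pick H2
  Q 90.177.19.0: descend 010110101011000100010011 ; hops seen [H2,H2] ; pick H2
  add 16.84.59.0/24 -> H3 at depth 24
  add 0.0.0.0/0 -> H3 at depth 0
  - 90.177.19.0/24 clear@24
  - 228.48.0.0/16 clear@16
  add 184.238.112.0/20 -> H0 at depth 20
  add 0.0.0.0/0 -> H7 at depth 0
  Q 16.84.59.1: descend 000100000101010000111011 ; hops seen [H7,H3] ; pick H3
  - 184.238.112.0/20 clear@20

== LOOKUPS ==
["H2","H2","H2","H2","H3"]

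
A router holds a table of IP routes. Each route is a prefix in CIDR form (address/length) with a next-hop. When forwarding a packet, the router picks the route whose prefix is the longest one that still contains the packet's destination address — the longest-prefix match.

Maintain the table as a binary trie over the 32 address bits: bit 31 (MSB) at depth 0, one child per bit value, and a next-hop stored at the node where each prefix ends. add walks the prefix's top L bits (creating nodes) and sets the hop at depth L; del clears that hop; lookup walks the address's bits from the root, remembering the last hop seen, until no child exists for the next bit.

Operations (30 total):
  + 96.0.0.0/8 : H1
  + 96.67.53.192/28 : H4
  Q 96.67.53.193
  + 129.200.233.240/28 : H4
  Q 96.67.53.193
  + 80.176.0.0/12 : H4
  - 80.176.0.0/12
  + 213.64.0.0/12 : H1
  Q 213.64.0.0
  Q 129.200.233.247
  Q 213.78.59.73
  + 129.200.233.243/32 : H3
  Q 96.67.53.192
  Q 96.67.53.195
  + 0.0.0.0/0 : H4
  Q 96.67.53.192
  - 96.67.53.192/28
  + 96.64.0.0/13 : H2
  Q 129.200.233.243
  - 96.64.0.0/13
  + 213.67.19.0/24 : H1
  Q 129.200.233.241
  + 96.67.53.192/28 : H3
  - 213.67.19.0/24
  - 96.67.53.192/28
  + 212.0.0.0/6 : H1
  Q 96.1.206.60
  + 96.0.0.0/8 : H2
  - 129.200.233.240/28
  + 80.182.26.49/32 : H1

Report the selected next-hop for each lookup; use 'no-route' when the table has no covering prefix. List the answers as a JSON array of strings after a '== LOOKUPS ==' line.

Process each operation:
  add 96.0.0.0/8 -> H1 at depth 8
  add 96.67.53.192/28 -> H4 at depth 28
  lookup 96.67.53.193: bits 0110000001000011001101011100 walk d0:-→d1:-→d2:-→d3:-→d4:-→d5:-→d6:-→d7:-→d8:H1→d9:-→d10:-→d11:-→d12:-→d13:-→d14:-→d15:-→d16:-→d17:-→d18:-→d19:-→d20:-→d21:-→d22:-→d23:-→d24:-→d25:-→d26:-→d27:-→d28:H4 -> H4
  add 129.200.233.240/28 -> H4 at depth 28
  lookup 96.67.53.193: bits 0110000001000011001101011100 walk d0:-→d1:-→d2:-→d3:-→d4:-→d5:-→d6:-→d7:-→d8:H1→d9:-→d10:-→d11:-→d12:-→d13:-→d14:-→d15:-→d16:-→d17:-→d18:-→d19:-→d20:-→d21:-→d22:-→d23:-→d24:-→d25:-→d26:-→d27:-→d28:H4 -> H4
  add 80.176.0.0/12 -> H4 at depth 12
  del 80.176.0.0/12 (clear depth 12)
  add 213.64.0.0/12 -> H1 at depth 12
  lookup 213.64.0.0: bits 110101010100 walk d0:-→d1:-→d2:-→d3:-→d4:-→d5:-→d6:-→d7:-→d8:-→d9:-→d10:-→d11:-→d12:H1 -> H1
  lookup 129.200.233.247: bits 1000000111001000111010011111 walk d0:-→d1:-→d2:-→d3:-→d4:-→d5:-→d6:-→d7:-→d8:-→d9:-→d10:-→d11:-→d12:-→d13:-→d14:-→d15:-→d16:-→d17:-→d18:-→d19:-→d20:-→d21:-→d22:-→d23:-→d24:-→d25:-→d26:-→d27:-→d28:H4 -> H4
  lookup 213.78.59.73: bits 110101010100 walk d0:-→d1:-→d2:-→d3:-→d4:-→d5:-→d6:-→d7:-→d8:-→d9:-→d10:-→d11:-→d12:H1 -> H1
  add 129.200.233.243/32 -> H3 at depth 32
  lookup 96.67.53.192: bits 0110000001000011001101011100 walk d0:-→d1:-→d2:-→d3:-→d4:-→d5:-→d6:-→d7:-→d8:H1→d9:-→d10:-→d11:-→d12:-→d13:-→d14:-→d15:-→d16:-→d17:-→d18:-→d19:-→d20:-→d21:-→d22:-→d23:-→d24:-→d25:-→d26:-→d27:-→d28:H4 -> H4
  lookup 96.67.53.195: bits 0110000001000011001101011100 walk d0:-→d1:-→d2:-→d3:-→d4:-→d5:-→d6:-→d7:-→d8:H1→d9:-→d10:-→d11:-→d12:-→d13:-→d14:-→d15:-→d16:-→d17:-→d18:-→d19:-→d20:-→d21:-→d22:-→d23:-→d24:-→d25:-→d26:-→d27:-→d28:H4 -> H4
  add 0.0.0.0/0 -> H4 at depth 0
  lookup 96.67.53.192: bits 0110000001000011001101011100 walk d0:H4→d1:-→d2:-→d3:-→d4:-→d5:-→d6:-→d7:-→d8:H1→d9:-→d10:-→d11:-→d12:-→d13:-→d14:-→d15:-→d16:-→d17:-→d18:-→d19:-→d20:-→d21:-→d22:-→d23:-→d24:-→d25:-→d26:-→d27:-→d28:H4 -> H4
  del 96.67.53.192/28 (clear depth 28)
  add 96.64.0.0/13 -> H2 at depth 13
  lookup 129.200.233.243: bits 10000001110010001110100111110011 walk d0:H4→d1:-→d2:-→d3:-→d4:-→d5:-→d6:-→d7:-→d8:-→d9:-→d10:-→d11:-→d12:-→d13:-→d14:-→d15:-→d16:-→d17:-→d18:-→d19:-→d20:-→d21:-→d22:-→d23:-→d24:-→d25:-→d26:-→d27:-→d28:H4→d29:-→d30:-→d31:-→d32:H3 -> H3
  del 96.64.0.0/13 (clear depth 13)
  add 213.67.19.0/24 -> H1 at depth 24
  lookup 129.200.233.241: bits 100000011100100011101001111100 walk d0:H4→d1:-→d2:-→d3:-→d4:-→d5:-→d6:-→d7:-→d8:-→d9:-→d10:-→d11:-→d12:-→d13:-→d14:-→d15:-→d16:-→d17:-→d18:-→d19:-→d20:-→d21:-→d22:-→d23:-→d24:-→d25:-→d26:-→d27:-→d28:H4→d29:-→d30:- -> H4
  add 96.67.53.192/28 -> H3 at depth 28
  del 213.67.19.0/24 (clear depth 24)
  del 96.67.53.192/28 (clear depth 28)
  add 212.0.0.0/6 -> H1 at depth 6
  lookup 96.1.206.60: bits 011000000 walk d0:H4→d1:-→d2:-→d3:-→d4:-→d5:-→d6:-→d7:-→d8:H1→d9:- -> H1
  add 96.0.0.0/8 -> H2 at depth 8
  del 129.200.233.240/28 (clear depth 28)
  add 80.182.26.49/32 -> H1 at depth 32

== LOOKUPS ==
["H4","H4","H1","H4","H1","H4","H4","H4","H3","H4","H1"]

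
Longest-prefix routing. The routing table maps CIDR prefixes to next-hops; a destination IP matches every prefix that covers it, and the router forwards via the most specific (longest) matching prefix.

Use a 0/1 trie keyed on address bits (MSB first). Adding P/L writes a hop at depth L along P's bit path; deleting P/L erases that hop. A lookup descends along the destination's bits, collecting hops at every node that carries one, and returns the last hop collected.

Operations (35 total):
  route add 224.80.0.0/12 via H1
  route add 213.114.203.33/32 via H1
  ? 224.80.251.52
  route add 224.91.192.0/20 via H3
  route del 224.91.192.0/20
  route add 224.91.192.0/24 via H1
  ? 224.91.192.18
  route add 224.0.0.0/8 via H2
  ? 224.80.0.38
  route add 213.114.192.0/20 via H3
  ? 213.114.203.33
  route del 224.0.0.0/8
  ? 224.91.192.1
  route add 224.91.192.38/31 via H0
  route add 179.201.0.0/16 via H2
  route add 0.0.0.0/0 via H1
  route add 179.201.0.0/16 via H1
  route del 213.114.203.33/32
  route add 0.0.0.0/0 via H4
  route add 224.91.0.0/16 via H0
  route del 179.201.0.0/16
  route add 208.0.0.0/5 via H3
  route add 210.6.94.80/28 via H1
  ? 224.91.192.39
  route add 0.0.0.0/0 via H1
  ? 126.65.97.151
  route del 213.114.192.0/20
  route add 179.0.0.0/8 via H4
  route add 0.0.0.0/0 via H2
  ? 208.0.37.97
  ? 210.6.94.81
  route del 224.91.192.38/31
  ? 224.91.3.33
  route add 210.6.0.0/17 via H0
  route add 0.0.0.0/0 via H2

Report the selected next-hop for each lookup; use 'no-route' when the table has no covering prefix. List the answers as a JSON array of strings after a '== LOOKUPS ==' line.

Process each operation:
  + 224.80.0.0/12 (H1) depth=12
  + 213.114.203.33/32 (H1) depth=32
  Q 224.80.251.52: descend 111000000101 ; hops seen [H1] ; pick H1
  + 224.91.192.0/20 (H3) depth=20
  - 224.91.192.0/20 clear@20
  + 224.91.192.0/24 (H1) depth=24
  Q 224.91.192.18: descend 111000000101101111000000 ; hops seen [H1,H1] ; pick H1
  + 224.0.0.0/8 (H2) depth=8
  Q 224.80.0.38: descend 111000000101 ; hops seen [H2,H1] ; pick H1
  + 213.114.192.0/20 (H3) depth=20
  Q 213.114.203.33: descend 11010101011100101100101100100001 ; hops seen [H3,H1] ; pick H1
  - 224.0.0.0/8 clear@8
  Q 224.91.192.1: descend 111000000101101111000000 ; hops seen [H1,H1] ; pick H1
  + 224.91.192.38/31 (H0) depth=31
  + 179.201.0.0/16 (H2) depth=16
  + 0.0.0.0/0 (H1) depth=0
  + 179.201.0.0/16 (H1) depth=16
  - 213.114.203.33/32 clear@32
  + 0.0.0.0/0 (H4) depth=0
  + 224.91.0.0/16 (H0) depth=16
  - 179.201.0.0/16 clear@16
  + 208.0.0.0/5 (H3) depth=5
  + 210.6.94.80/28 (H1) depth=28
  Q 224.91.192.39: descend 1110000001011011110000000010011 ; hops seen [H4,H1,H0,H1,H0] ; pick H0
  + 0.0.0.0/0 (H1) depth=0
  Q 126.65.97.151: descend ε ; hops seen [H1] ; pick H1
  - 213.114.192.0/20 clear@20
  + 179.0.0.0/8 (H4) depth=8
  + 0.0.0.0/0 (H2) depth=0
  Q 208.0.37.97: descend 110100 ; hops seen [H2,H3] ; pick H3
  Q 210.6.94.81: descend 1101001000000110010111100101 ; hops seen [H2,H3,H1] ; pick H1
  - 224.91.192.38/31 clear@31
  Q 224.91.3.33: descend 1110000001011011 ; hops seen [H2,H1,H0] ; pick H0
  + 210.6.0.0/17 (H0) depth=17
  + 0.0.0.0/0 (H2) depth=0

== LOOKUPS ==
["H1","H1","H1","H1","H1","H0","H1","H3","H1","H0"]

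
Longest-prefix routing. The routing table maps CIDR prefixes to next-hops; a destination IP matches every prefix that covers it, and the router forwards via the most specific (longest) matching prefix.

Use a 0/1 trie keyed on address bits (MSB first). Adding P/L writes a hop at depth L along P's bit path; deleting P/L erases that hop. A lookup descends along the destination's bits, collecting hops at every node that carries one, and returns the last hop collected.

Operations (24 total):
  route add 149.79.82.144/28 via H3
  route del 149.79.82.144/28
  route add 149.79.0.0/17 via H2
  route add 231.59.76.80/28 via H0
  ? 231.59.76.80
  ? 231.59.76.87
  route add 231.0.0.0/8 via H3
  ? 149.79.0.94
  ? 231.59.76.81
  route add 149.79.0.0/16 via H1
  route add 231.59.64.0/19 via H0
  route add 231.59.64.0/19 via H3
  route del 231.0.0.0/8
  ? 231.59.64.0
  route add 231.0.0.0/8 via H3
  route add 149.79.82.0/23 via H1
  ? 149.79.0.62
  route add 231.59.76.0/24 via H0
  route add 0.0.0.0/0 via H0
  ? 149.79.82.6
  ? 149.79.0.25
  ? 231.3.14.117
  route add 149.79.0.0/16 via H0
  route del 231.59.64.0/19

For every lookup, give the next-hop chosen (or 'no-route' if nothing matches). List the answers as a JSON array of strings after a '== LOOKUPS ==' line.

Trace:
  add 149.79.82.144/28 -> H3 at depth 28
  - 149.79.82.144/28 clear@28
  add 149.79.0.0/17 -> H2 at depth 17
  add 231.59.76.80/28 -> H0 at depth 28
  ? 231.59.76.80  path d0:-→d1:-→d2:-→d3:-→d4:-→d5:-→d6:-→d7:-→d8:-→d9:-→d10:-→d11:-→d12:-→d13:-→d14:-→d15:-→d16:-→d17:-→d18:-→d19:-→d20:-→d21:-→d22:-→d23:-→d24:-→d25:-→d26:-→d27:-→d28:H0  best=H0
  ? 231.59.76.87  path d0:-→d1:-→d2:-→d3:-→d4:-→d5:-→d6:-→d7:-→d8:-→d9:-→d10:-→d11:-→d12:-→d13:-→d14:-→d15:-→d16:-→d17:-→d18:-→d19:-→d20:-→d21:-→d22:-→d23:-→d24:-→d25:-→d26:-→d27:-→d28:H0  best=H0
  add 231.0.0.0/8 -> H3 at depth 8
  ? 149.79.0.94  path d0:-→d1:-→d2:-→d3:-→d4:-→d5:-→d6:-→d7:-→d8:-→d9:-→d10:-→d11:-→d12:-→d13:-→d14:-→d15:-→d16:-→d17:H2  best=H2
  ? 231.59.76.81  path d0:-→d1:-→d2:-→d3:-→d4:-→d5:-→d6:-→d7:-→d8:H3→d9:-→d10:-→d11:-→d12:-→d13:-→d14:-→d15:-→d16:-→d17:-→d18:-→d19:-→d20:-→d21:-→d22:-→d23:-→d24:-→d25:-→d26:-→d27:-→d28:H0  best=H0
  add 149.79.0.0/16 -> H1 at depth 16
  add 231.59.64.0/19 -> H0 at depth 19
  add 231.59.64.0/19 -> H3 at depth 19
  - 231.0.0.0/8 clear@8
  ? 231.59.64.0  path d0:-→d1:-→d2:-→d3:-→d4:-→d5:-→d6:-→d7:-→d8:-→d9:-→d10:-→d11:-→d12:-→d13:-→d14:-→d15:-→d16:-→d17:-→d18:-→d19:H3→d20:-  best=H3
  add 231.0.0.0/8 -> H3 at depth 8
  add 149.79.82.0/23 -> H1 at depth 23
  ? 149.79.0.62  path d0:-→d1:-→d2:-→d3:-→d4:-→d5:-→d6:-→d7:-→d8:-→d9:-→d10:-→d11:-→d12:-→d13:-→d14:-→d15:-→d16:H1→d17:H2  best=H2
  add 231.59.76.0/24 -> H0 at depth 24
  add 0.0.0.0/0 -> H0 at depth 0
  ? 149.79.82.6  path d0:H0→d1:-→d2:-→d3:-→d4:-→d5:-→d6:-→d7:-→d8:-→d9:-→d10:-→d11:-→d12:-→d13:-→d14:-→d15:-→d16:H1→d17:H2→d18:-→d19:-→d20:-→d21:-→d22:-→d23:H1→d24:-  best=H1
  ? 149.79.0.25  path d0:H0→d1:-→d2:-→d3:-→d4:-→d5:-→d6:-→d7:-→d8:-→d9:-→d10:-→d11:-→d12:-→d13:-→d14:-→d15:-→d16:H1→d17:H2  best=H2
  ? 231.3.14.117  path d0:H0→d1:-→d2:-→d3:-→d4:-→d5:-→d6:-→d7:-→d8:H3→d9:-→d10:-  best=H3
  add 149.79.0.0/16 -> H0 at depth 16
  - 231.59.64.0/19 clear@19

== LOOKUPS ==
["H0","H0","H2","H0","H3","H2","H1","H2","H3"]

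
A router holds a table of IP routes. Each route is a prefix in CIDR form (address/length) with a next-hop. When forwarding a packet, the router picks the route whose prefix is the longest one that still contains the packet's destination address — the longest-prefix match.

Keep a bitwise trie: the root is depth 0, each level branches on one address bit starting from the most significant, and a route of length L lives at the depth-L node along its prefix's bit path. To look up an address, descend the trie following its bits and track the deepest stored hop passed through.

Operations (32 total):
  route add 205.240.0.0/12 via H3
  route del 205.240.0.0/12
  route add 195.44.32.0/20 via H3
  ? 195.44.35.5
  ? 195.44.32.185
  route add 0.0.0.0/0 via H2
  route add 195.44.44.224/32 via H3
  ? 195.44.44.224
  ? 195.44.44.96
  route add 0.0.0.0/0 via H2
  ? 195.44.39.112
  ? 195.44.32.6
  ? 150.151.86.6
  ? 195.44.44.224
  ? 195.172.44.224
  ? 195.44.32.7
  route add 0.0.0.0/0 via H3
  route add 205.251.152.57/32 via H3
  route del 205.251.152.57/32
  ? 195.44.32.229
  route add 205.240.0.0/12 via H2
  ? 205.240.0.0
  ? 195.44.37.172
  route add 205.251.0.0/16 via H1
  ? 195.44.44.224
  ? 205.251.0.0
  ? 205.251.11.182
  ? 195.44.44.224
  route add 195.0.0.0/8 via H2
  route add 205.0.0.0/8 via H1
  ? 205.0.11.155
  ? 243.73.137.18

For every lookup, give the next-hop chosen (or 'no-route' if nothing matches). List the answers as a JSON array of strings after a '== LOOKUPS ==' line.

Process each operation:
  + 205.240.0.0/12 (H3) depth=12
  del 205.240.0.0/12 (clear depth 12)
  + 195.44.32.0/20 (H3) depth=20
  lookup 195.44.35.5: bits 11000011001011000010 walk d0:-→d1:-→d2:-→d3:-→d4:-→d5:-→d6:-→d7:-→d8:-→d9:-→d10:-→d11:-→d12:-→d13:-→d14:-→d15:-→d16:-→d17:-→d18:-→d19:-→d20:H3 -> H3
  lookup 195.44.32.185: bits 11000011001011000010 walk d0:-→d1:-→d2:-→d3:-→d4:-→d5:-→d6:-→d7:-→d8:-→d9:-→d10:-→d11:-→d12:-→d13:-→d14:-→d15:-→d16:-→d17:-→d18:-→d19:-→d20:H3 -> H3
  + 0.0.0.0/0 (H2) depth=0
  + 195.44.44.224/32 (H3) depth=32
  lookup 195.44.44.224: bits 11000011001011000010110011100000 walk d0:H2→d1:-→d2:-→d3:-→d4:-→d5:-→d6:-→d7:-→d8:-→d9:-→d10:-→d11:-→d12:-→d13:-→d14:-→d15:-→d16:-→d17:-→d18:-→d19:-→d20:H3→d21:-→d22:-→d23:-→d24:-→d25:-→d26:-→d27:-→d28:-→d29:-→d30:-→d31:-→d32:H3 -> H3
  lookup 195.44.44.96: bits 110000110010110000101100 walk d0:H2→d1:-→d2:-→d3:-→d4:-→d5:-→d6:-→d7:-→d8:-→d9:-→d10:-→d11:-→d12:-→d13:-→d14:-→d15:-→d16:-→d17:-→d18:-→d19:-→d20:H3→d21:-→d22:-→d23:-→d24:- -> H3
  + 0.0.0.0/0 (H2) depth=0
  lookup 195.44.39.112: bits 11000011001011000010 walk d0:H2→d1:-→d2:-→d3:-→d4:-→d5:-→d6:-→d7:-→d8:-→d9:-→d10:-→d11:-→d12:-→d13:-→d14:-→d15:-→d16:-→d17:-→d18:-→d19:-→d20:H3 -> H3
  lookup 195.44.32.6: bits 11000011001011000010 walk d0:H2→d1:-→d2:-→d3:-→d4:-→d5:-→d6:-→d7:-→d8:-→d9:-→d10:-→d11:-→d12:-→d13:-→d14:-→d15:-→d16:-→d17:-→d18:-→d19:-→d20:H3 -> H3
  lookup 150.151.86.6: bits 1 walk d0:H2→d1:- -> H2
  lookup 195.44.44.224: bits 11000011001011000010110011100000 walk d0:H2→d1:-→d2:-→d3:-→d4:-→d5:-→d6:-→d7:-→d8:-→d9:-→d10:-→d11:-→d12:-→d13:-→d14:-→d15:-→d16:-→d17:-→d18:-→d19:-→d20:H3→d21:-→d22:-→d23:-→d24:-→d25:-→d26:-→d27:-→d28:-→d29:-→d30:-→d31:-→d32:H3 -> H3
  lookup 195.172.44.224: bits 11000011 walk d0:H2→d1:-→d2:-→d3:-→d4:-→d5:-→d6:-→d7:-→d8:- -> H2
  lookup 195.44.32.7: bits 11000011001011000010 walk d0:H2→d1:-→d2:-→d3:-→d4:-→d5:-→d6:-→d7:-→d8:-→d9:-→d10:-→d11:-→d12:-→d13:-→d14:-→d15:-→d16:-→d17:-→d18:-→d19:-→d20:H3 -> H3
  + 0.0.0.0/0 (H3) depth=0
  + 205.251.152.57/32 (H3) depth=32
  del 205.251.152.57/32 (clear depth 32)
  lookup 195.44.32.229: bits 11000011001011000010 walk d0:H3→d1:-→d2:-→d3:-→d4:-→d5:-→d6:-→d7:-→d8:-→d9:-→d10:-→d11:-→d12:-→d13:-→d14:-→d15:-→d16:-→d17:-→d18:-→d19:-→d20:H3 -> H3
  + 205.240.0.0/12 (H2) depth=12
  lookup 205.240.0.0: bits 110011011111 walk d0:H3→d1:-→d2:-→d3:-→d4:-→d5:-→d6:-→d7:-→d8:-→d9:-→d10:-→d11:-→d12:H2 -> H2
  lookup 195.44.37.172: bits 11000011001011000010 walk d0:H3→d1:-→d2:-→d3:-→d4:-→d5:-→d6:-→d7:-→d8:-→d9:-→d10:-→d11:-→d12:-→d13:-→d14:-→d15:-→d16:-→d17:-→d18:-→d19:-→d20:H3 -> H3
  + 205.251.0.0/16 (H1) depth=16
  lookup 195.44.44.224: bits 11000011001011000010110011100000 walk d0:H3→d1:-→d2:-→d3:-→d4:-→d5:-→d6:-→d7:-→d8:-→d9:-→d10:-→d11:-→d12:-→d13:-→d14:-→d15:-→d16:-→d17:-→d18:-→d19:-→d20:H3→d21:-→d22:-→d23:-→d24:-→d25:-→d26:-→d27:-→d28:-→d29:-→d30:-→d31:-→d32:H3 -> H3
  lookup 205.251.0.0: bits 1100110111111011 walk d0:H3→d1:-→d2:-→d3:-→d4:-→d5:-→d6:-→d7:-→d8:-→d9:-→d10:-→d11:-→d12:H2→d13:-→d14:-→d15:-→d16:H1 -> H1
  lookup 205.251.11.182: bits 1100110111111011 walk d0:H3→d1:-→d2:-→d3:-→d4:-→d5:-→d6:-→d7:-→d8:-→d9:-→d10:-→d11:-→d12:H2→d13:-→d14:-→d15:-→d16:H1 -> H1
  lookup 195.44.44.224: bits 11000011001011000010110011100000 walk d0:H3→d1:-→d2:-→d3:-→d4:-→d5:-→d6:-→d7:-→d8:-→d9:-→d10:-→d11:-→d12:-→d13:-→d14:-→d15:-→d16:-→d17:-→d18:-→d19:-→d20:H3→d21:-→d22:-→d23:-→d24:-→d25:-→d26:-→d27:-→d28:-→d29:-→d30:-→d31:-→d32:H3 -> H3
  + 195.0.0.0/8 (H2) depth=8
  + 205.0.0.0/8 (H1) depth=8
  lookup 205.0.11.155: bits 11001101 walk d0:H3→d1:-→d2:-→d3:-→d4:-→d5:-→d6:-→d7:-→d8:H1 -> H1
  lookup 243.73.137.18: bits 11 walk d0:H3→d1:-→d2:- -> H3

== LOOKUPS ==
["H3","H3","H3","H3","H3","H3","H2","H3","H2","H3","H3","H2","H3","H3","H1","H1","H3","H1","H3"]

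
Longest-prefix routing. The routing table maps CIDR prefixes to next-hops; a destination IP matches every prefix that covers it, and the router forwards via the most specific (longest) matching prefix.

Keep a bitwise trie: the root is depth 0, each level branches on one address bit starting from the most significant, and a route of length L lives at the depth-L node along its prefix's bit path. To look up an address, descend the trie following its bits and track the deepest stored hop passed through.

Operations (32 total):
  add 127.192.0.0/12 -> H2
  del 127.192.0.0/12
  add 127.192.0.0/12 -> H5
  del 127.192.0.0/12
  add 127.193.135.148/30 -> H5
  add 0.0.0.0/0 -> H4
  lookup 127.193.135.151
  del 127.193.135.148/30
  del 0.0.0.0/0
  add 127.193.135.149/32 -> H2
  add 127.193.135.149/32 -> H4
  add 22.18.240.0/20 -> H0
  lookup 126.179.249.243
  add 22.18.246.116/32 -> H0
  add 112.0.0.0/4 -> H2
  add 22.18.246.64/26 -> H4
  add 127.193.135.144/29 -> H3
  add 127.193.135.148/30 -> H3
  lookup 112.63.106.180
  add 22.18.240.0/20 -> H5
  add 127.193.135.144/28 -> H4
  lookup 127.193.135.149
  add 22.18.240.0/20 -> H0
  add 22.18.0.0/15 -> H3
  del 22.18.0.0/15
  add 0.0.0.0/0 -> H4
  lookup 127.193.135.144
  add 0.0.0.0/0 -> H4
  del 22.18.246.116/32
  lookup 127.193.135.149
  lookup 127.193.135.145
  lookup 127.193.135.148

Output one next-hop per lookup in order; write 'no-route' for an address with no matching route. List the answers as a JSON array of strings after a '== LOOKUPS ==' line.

Process each operation:
  + 127.192.0.0/12 (H2) depth=12
  del 127.192.0.0/12 (clear depth 12)
  + 127.192.0.0/12 (H5) depth=12
  del 127.192.0.0/12 (clear depth 12)
  + 127.193.135.148/30 (H5) depth=30
  + 0.0.0.0/0 (H4) depth=0
  lookup 127.193.135.151: bits 011111111100000110000111100101 walk d0:H4→d1:-→d2:-→d3:-→d4:-→d5:-→d6:-→d7:-→d8:-→d9:-→d10:-→d11:-→d12:-→d13:-→d14:-→d15:-→d16:-→d17:-→d18:-→d19:-→d20:-→d21:-→d22:-→d23:-→d24:-→d25:-→d26:-→d27:-→d28:-→d29:-→d30:H5 -> H5
  del 127.193.135.148/30 (clear depth 30)
  del 0.0.0.0/0 (clear depth 0)
  + 127.193.135.149/32 (H2) depth=32
  + 127.193.135.149/32 (H4) depth=32
  + 22.18.240.0/20 (H0) depth=20
  lookup 126.179.249.243: bits 0111111 walk d0:-→d1:-→d2:-→d3:-→d4:-→d5:-→d6:-→d7:- -> no-route
  + 22.18.246.116/32 (H0) depth=32
  + 112.0.0.0/4 (H2) depth=4
  + 22.18.246.64/26 (H4) depth=26
  + 127.193.135.144/29 (H3) depth=29
  + 127.193.135.148/30 (H3) depth=30
  lookup 112.63.106.180: bits 0111 walk d0:-→d1:-→d2:-→d3:-→d4:H2 -> H2
  + 22.18.240.0/20 (H5) depth=20
  + 127.193.135.144/28 (H4) depth=28
  lookup 127.193.135.149: bits 01111111110000011000011110010101 walk d0:-→d1:-→d2:-→d3:-→d4:H2→d5:-→d6:-→d7:-→d8:-→d9:-→d10:-→d11:-→d12:-→d13:-→d14:-→d15:-→d16:-→d17:-→d18:-→d19:-→d20:-→d21:-→d22:-→d23:-→d24:-→d25:-→d26:-→d27:-→d28:H4→d29:H3→d30:H3→d31:-→d32:H4 -> H4
  + 22.18.240.0/20 (H0) depth=20
  + 22.18.0.0/15 (H3) depth=15
  del 22.18.0.0/15 (clear depth 15)
  + 0.0.0.0/0 (H4) depth=0
  lookup 127.193.135.144: bits 01111111110000011000011110010 walk d0:H4→d1:-→d2:-→d3:-→d4:H2→d5:-→d6:-→d7:-→d8:-→d9:-→d10:-→d11:-→d12:-→d13:-→d14:-→d15:-→d16:-→d17:-→d18:-→d19:-→d20:-→d21:-→d22:-→d23:-→d24:-→d25:-→d26:-→d27:-→d28:H4→d29:H3 -> H3
  + 0.0.0.0/0 (H4) depth=0
  del 22.18.246.116/32 (clear depth 32)
  lookup 127.193.135.149: bits 01111111110000011000011110010101 walk d0:H4→d1:-→d2:-→d3:-→d4:H2→d5:-→d6:-→d7:-→d8:-→d9:-→d10:-→d11:-→d12:-→d13:-→d14:-→d15:-→d16:-→d17:-→d18:-→d19:-→d20:-→d21:-→d22:-→d23:-→d24:-→d25:-→d26:-→d27:-→d28:H4→d29:H3→d30:H3→d31:-→d32:H4 -> H4
  lookup 127.193.135.145: bits 01111111110000011000011110010 walk d0:H4→d1:-→d2:-→d3:-→d4:H2→d5:-→d6:-→d7:-→d8:-→d9:-→d10:-→d11:-→d12:-→d13:-→d14:-→d15:-→d16:-→d17:-→d18:-→d19:-→d20:-→d21:-→d22:-→d23:-→d24:-→d25:-→d26:-→d27:-→d28:H4→d29:H3 -> H3
  lookup 127.193.135.148: bits 0111111111000001100001111001010 walk d0:H4→d1:-→d2:-→d3:-→d4:H2→d5:-→d6:-→d7:-→d8:-→d9:-→d10:-→d11:-→d12:-→d13:-→d14:-→d15:-→d16:-→d17:-→d18:-→d19:-→d20:-→d21:-→d22:-→d23:-→d24:-→d25:-→d26:-→d27:-→d28:H4→d29:H3→d30:H3→d31:- -> H3

== LOOKUPS ==
["H5","no-route","H2","H4","H3","H4","H3","H3"]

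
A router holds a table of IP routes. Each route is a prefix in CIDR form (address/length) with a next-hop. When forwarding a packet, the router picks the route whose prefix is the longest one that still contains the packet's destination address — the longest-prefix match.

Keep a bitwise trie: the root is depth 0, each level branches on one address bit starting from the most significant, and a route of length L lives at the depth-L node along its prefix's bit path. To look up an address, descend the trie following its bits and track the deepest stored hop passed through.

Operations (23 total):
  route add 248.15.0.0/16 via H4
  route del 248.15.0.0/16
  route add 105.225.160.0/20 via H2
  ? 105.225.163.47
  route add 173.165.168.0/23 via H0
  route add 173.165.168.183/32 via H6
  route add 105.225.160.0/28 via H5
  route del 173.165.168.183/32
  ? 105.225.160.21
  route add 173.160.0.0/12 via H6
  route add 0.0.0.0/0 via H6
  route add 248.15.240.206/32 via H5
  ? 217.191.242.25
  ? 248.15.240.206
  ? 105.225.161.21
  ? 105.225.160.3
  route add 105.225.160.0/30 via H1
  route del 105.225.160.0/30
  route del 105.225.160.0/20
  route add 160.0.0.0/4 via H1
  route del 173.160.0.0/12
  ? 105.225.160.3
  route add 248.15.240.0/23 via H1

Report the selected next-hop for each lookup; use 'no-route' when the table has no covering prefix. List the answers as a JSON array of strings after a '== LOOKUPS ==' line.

Process each operation:
  add 248.15.0.0/16 -> H4 at depth 16
  del 248.15.0.0/16 (clear depth 16)
  add 105.225.160.0/20 -> H2 at depth 20
  ? 105.225.163.47  path d0:-→d1:-→d2:-→d3:-→d4:-→d5:-→d6:-→d7:-→d8:-→d9:-→d10:-→d11:-→d12:-→d13:-→d14:-→d15:-→d16:-→d17:-→d18:-→d19:-→d20:H2  best=H2
  add 173.165.168.0/23 -> H0 at depth 23
  add 173.165.168.183/32 -> H6 at depth 32
  add 105.225.160.0/28 -> H5 at depth 28
  del 173.165.168.183/32 (clear depth 32)
  ? 105.225.160.21  path d0:-→d1:-→d2:-→d3:-→d4:-→d5:-→d6:-→d7:-→d8:-→d9:-→d10:-→d11:-→d12:-→d13:-→d14:-→d15:-→d16:-→d17:-→d18:-→d19:-→d20:H2→d21:-→d22:-→d23:-→d24:-→d25:-→d26:-→d27:-  best=H2
  add 173.160.0.0/12 -> H6 at depth 12
  add 0.0.0.0/0 -> H6 at depth 0
  add 248.15.240.206/32 -> H5 at depth 32
  ? 217.191.242.25  path d0:H6→d1:-→d2:-  best=H6
  ? 248.15.240.206  path d0:H6→d1:-→d2:-→d3:-→d4:-→d5:-→d6:-→d7:-→d8:-→d9:-→d10:-→d11:-→d12:-→d13:-→d14:-→d15:-→d16:-→d17:-→d18:-→d19:-→d20:-→d21:-→d22:-→d23:-→d24:-→d25:-→d26:-→d27:-→d28:-→d29:-→d30:-→d31:-→d32:H5  best=H5
  ? 105.225.161.21  path d0:H6→d1:-→d2:-→d3:-→d4:-→d5:-→d6:-→d7:-→d8:-→d9:-→d10:-→d11:-→d12:-→d13:-→d14:-→d15:-→d16:-→d17:-→d18:-→d19:-→d20:H2→d21:-→d22:-→d23:-  best=H2
  ? 105.225.160.3  path d0:H6→d1:-→d2:-→d3:-→d4:-→d5:-→d6:-→d7:-→d8:-→d9:-→d10:-→d11:-→d12:-→d13:-→d14:-→d15:-→d16:-→d17:-→d18:-→d19:-→d20:H2→d21:-→d22:-→d23:-→d24:-→d25:-→d26:-→d27:-→d28:H5  best=H5
  add 105.225.160.0/30 -> H1 at depth 30
  del 105.225.160.0/30 (clear depth 30)
  del 105.225.160.0/20 (clear depth 20)
  add 160.0.0.0/4 -> H1 at depth 4
  del 173.160.0.0/12 (clear depth 12)
  ? 105.225.160.3  path d0:H6→d1:-→d2:-→d3:-→d4:-→d5:-→d6:-→d7:-→d8:-→d9:-→d10:-→d11:-→d12:-→d13:-→d14:-→d15:-→d16:-→d17:-→d18:-→d19:-→d20:-→d21:-→d22:-→d23:-→d24:-→d25:-→d26:-→d27:-→d28:H5→d29:-→d30:-  best=H5
  add 248.15.240.0/23 -> H1 at depth 23

== LOOKUPS ==
["H2","H2","H6","H5","H2","H5","H5"]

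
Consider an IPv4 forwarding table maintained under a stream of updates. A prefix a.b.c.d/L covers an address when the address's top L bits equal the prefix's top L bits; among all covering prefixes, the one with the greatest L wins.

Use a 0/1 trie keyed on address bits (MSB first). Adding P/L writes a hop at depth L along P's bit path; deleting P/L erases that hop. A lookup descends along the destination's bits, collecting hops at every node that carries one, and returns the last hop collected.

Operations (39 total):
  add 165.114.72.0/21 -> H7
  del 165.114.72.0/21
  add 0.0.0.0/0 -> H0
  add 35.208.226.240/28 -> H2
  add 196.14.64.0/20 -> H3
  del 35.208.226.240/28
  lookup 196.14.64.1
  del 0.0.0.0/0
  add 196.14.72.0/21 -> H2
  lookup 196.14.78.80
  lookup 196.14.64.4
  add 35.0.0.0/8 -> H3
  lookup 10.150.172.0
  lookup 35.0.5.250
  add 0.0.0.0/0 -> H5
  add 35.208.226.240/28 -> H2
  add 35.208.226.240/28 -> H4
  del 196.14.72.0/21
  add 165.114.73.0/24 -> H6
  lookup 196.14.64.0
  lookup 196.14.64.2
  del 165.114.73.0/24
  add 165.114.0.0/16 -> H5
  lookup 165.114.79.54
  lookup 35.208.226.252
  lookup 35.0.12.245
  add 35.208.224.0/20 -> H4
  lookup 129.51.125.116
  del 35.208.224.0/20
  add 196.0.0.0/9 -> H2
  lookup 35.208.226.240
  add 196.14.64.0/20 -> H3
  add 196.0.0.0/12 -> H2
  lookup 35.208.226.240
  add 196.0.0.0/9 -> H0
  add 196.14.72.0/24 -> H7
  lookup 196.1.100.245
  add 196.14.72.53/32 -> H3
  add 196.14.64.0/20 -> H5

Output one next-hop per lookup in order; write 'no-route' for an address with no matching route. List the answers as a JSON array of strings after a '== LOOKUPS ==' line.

Apply in order:
  add 165.114.72.0/21 -> H7 at depth 21
  del 165.114.72.0/21 (clear depth 21)
  add 0.0.0.0/0 -> H0 at depth 0
  add 35.208.226.240/28 -> H2 at depth 28
  add 196.14.64.0/20 -> H3 at depth 20
  del 35.208.226.240/28 (clear depth 28)
  Q 196.14.64.1: descend 11000100000011100100 ; hops seen [H0,H3] ; pick H3
  del 0.0.0.0/0 (clear depth 0)
  add 196.14.72.0/21 -> H2 at depth 21
  Q 196.14.78.80: descend 110001000000111001001 ; hops seen [H3,H2] ; pick H2
  Q 196.14.64.4: descend 11000100000011100100 ; hops seen [H3] ; pick H3
  add 35.0.0.0/8 -> H3 at depth 8
  Q 10.150.172.0: descend 00 ; hops seen [∅] ; pick no-route
  Q 35.0.5.250: descend 00100011 ; hops seen [H3] ; pick H3
  add 0.0.0.0/0 -> H5 at depth 0
  add 35.208.226.240/28 -> H2 at depth 28
  add 35.208.226.240/28 -> H4 at depth 28
  del 196.14.72.0/21 (clear depth 21)
  add 165.114.73.0/24 -> H6 at depth 24
  Q 196.14.64.0: descend 11000100000011100100 ; hops seen [H5,H3] ; pick H3
  Q 196.14.64.2: descend 11000100000011100100 ; hops seen [H5,H3] ; pick H3
  del 165.114.73.0/24 (clear depth 24)
  add 165.114.0.0/16 -> H5 at depth 16
  Q 165.114.79.54: descend 101001010111001001001 ; hops seen [H5,H5] ; pick H5
  Q 35.208.226.252: descend 0010001111010000111000101111 ; hops seen [H5,H3,H4] ; pick H4
  Q 35.0.12.245: descend 00100011 ; hops seen [H5,H3] ; pick H3
  add 35.208.224.0/20 -> H4 at depth 20
  Q 129.51.125.116: descend 10 ; hops seen [H5] ; pick H5
  del 35.208.224.0/20 (clear depth 20)
  add 196.0.0.0/9 -> H2 at depth 9
  Q 35.208.226.240: descend 0010001111010000111000101111 ; hops seen [H5,H3,H4] ; pick H4
  add 196.14.64.0/20 -> H3 at depth 20
  add 196.0.0.0/12 -> H2 at depth 12
  Q 35.208.226.240: descend 0010001111010000111000101111 ; hops seen [H5,H3,H4] ; pick H4
  add 196.0.0.0/9 -> H0 at depth 9
  add 196.14.72.0/24 -> H7 at depth 24
  Q 196.1.100.245: descend 110001000000 ; hops seen [H5,H0,H2] ; pick H2
  add 196.14.72.53/32 -> H3 at depth 32
  add 196.14.64.0/20 -> H5 at depth 20

== LOOKUPS ==
["H3","H2","H3","no-route","H3","H3","H3","H5","H4","H3","H5","H4","H4","H2"]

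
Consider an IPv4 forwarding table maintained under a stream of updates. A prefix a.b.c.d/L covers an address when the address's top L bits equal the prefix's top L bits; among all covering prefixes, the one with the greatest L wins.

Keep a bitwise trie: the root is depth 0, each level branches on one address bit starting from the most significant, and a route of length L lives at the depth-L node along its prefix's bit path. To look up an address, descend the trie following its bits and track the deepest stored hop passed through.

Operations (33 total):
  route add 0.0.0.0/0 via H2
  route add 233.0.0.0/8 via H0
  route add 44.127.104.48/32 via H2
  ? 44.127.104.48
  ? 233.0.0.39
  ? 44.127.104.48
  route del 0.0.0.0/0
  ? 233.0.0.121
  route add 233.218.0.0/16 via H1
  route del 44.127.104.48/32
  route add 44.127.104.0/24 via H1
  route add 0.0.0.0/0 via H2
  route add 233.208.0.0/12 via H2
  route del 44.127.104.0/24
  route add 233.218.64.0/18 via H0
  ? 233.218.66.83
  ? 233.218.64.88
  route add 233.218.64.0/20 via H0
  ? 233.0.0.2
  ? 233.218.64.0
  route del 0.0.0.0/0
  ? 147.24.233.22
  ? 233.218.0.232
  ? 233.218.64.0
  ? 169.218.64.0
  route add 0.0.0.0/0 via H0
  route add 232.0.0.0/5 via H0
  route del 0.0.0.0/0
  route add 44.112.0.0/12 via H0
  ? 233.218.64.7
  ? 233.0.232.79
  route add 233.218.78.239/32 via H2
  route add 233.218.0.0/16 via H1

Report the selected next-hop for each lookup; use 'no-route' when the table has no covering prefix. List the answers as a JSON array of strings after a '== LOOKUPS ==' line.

Process each operation:
  add 0.0.0.0/0 -> H2 at depth 0
  add 233.0.0.0/8 -> H0 at depth 8
  add 44.127.104.48/32 -> H2 at depth 32
  lookup 44.127.104.48: bits 00101100011111110110100000110000 walk d0:H2→d1:-→d2:-→d3:-→d4:-→d5:-→d6:-→d7:-→d8:-→d9:-→d10:-→d11:-→d12:-→d13:-→d14:-→d15:-→d16:-→d17:-→d18:-→d19:-→d20:-→d21:-→d22:-→d23:-→d24:-→d25:-→d26:-→d27:-→d28:-→d29:-→d30:-→d31:-→d32:H2 -> H2
  lookup 233.0.0.39: bits 11101001 walk d0:H2→d1:-→d2:-→d3:-→d4:-→d5:-→d6:-→d7:-→d8:H0 -> H0
  lookup 44.127.104.48: bits 00101100011111110110100000110000 walk d0:H2→d1:-→d2:-→d3:-→d4:-→d5:-→d6:-→d7:-→d8:-→d9:-→d10:-→d11:-→d12:-→d13:-→d14:-→d15:-→d16:-→d17:-→d18:-→d19:-→d20:-→d21:-→d22:-→d23:-→d24:-→d25:-→d26:-→d27:-→d28:-→d29:-→d30:-→d31:-→d32:H2 -> H2
  del 0.0.0.0/0 (clear depth 0)
  lookup 233.0.0.121: bits 11101001 walk d0:-→d1:-→d2:-→d3:-→d4:-→d5:-→d6:-→d7:-→d8:H0 -> H0
  add 233.218.0.0/16 -> H1 at depth 16
  del 44.127.104.48/32 (clear depth 32)
  add 44.127.104.0/24 -> H1 at depth 24
  add 0.0.0.0/0 -> H2 at depth 0
  add 233.208.0.0/12 -> H2 at depth 12
  del 44.127.104.0/24 (clear depth 24)
  add 233.218.64.0/18 -> H0 at depth 18
  lookup 233.218.66.83: bits 111010011101101001 walk d0:H2→d1:-→d2:-→d3:-→d4:-→d5:-→d6:-→d7:-→d8:H0→d9:-→d10:-→d11:-→d12:H2→d13:-→d14:-→d15:-→d16:H1→d17:-→d18:H0 -> H0
  lookup 233.218.64.88: bits 111010011101101001 walk d0:H2→d1:-→d2:-→d3:-→d4:-→d5:-→d6:-→d7:-→d8:H0→d9:-→d10:-→d11:-→d12:H2→d13:-→d14:-→d15:-→d16:H1→d17:-→d18:H0 -> H0
  add 233.218.64.0/20 -> H0 at depth 20
  lookup 233.0.0.2: bits 11101001 walk d0:H2→d1:-→d2:-→d3:-→d4:-→d5:-→d6:-→d7:-→d8:H0 -> H0
  lookup 233.218.64.0: bits 11101001110110100100 walk d0:H2→d1:-→d2:-→d3:-→d4:-→d5:-→d6:-→d7:-→d8:H0→d9:-→d10:-→d11:-→d12:H2→d13:-→d14:-→d15:-→d16:H1→d17:-→d18:H0→d19:-→d20:H0 -> H0
  del 0.0.0.0/0 (clear depth 0)
  lookup 147.24.233.22: bits 1 walk d0:-→d1:- -> no-route
  lookup 233.218.0.232: bits 11101001110110100 walk d0:-→d1:-→d2:-→d3:-→d4:-→d5:-→d6:-→d7:-→d8:H0→d9:-→d10:-→d11:-→d12:H2→d13:-→d14:-→d15:-→d16:H1→d17:- -> H1
  lookup 233.218.64.0: bits 11101001110110100100 walk d0:-→d1:-→d2:-→d3:-→d4:-→d5:-→d6:-→d7:-→d8:H0→d9:-→d10:-→d11:-→d12:H2→d13:-→d14:-→d15:-→d16:H1→d17:-→d18:H0→d19:-→d20:H0 -> H0
  lookup 169.218.64.0: bits 1 walk d0:-→d1:- -> no-route
  add 0.0.0.0/0 -> H0 at depth 0
  add 232.0.0.0/5 -> H0 at depth 5
  del 0.0.0.0/0 (clear depth 0)
  add 44.112.0.0/12 -> H0 at depth 12
  lookup 233.218.64.7: bits 11101001110110100100 walk d0:-→d1:-→d2:-→d3:-→d4:-→d5:H0→d6:-→d7:-→d8:H0→d9:-→d10:-→d11:-→d12:H2→d13:-→d14:-→d15:-→d16:H1→d17:-→d18:H0→d19:-→d20:H0 -> H0
  lookup 233.0.232.79: bits 11101001 walk d0:-→d1:-→d2:-→d3:-→d4:-→d5:H0→d6:-→d7:-→d8:H0 -> H0
  add 233.218.78.239/32 -> H2 at depth 32
  add 233.218.0.0/16 -> H1 at depth 16

== LOOKUPS ==
["H2","H0","H2","H0","H0","H0","H0","H0","no-route","H1","H0","no-route","H0","H0"]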